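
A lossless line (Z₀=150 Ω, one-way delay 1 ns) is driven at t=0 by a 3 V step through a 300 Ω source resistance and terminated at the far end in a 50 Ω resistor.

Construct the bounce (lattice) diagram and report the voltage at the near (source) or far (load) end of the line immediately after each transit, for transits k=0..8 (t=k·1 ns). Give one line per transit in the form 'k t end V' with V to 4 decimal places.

0 0 source 1.0000
1 1 load 0.5000
2 2 source 0.3333
3 3 load 0.4167
4 4 source 0.4444
5 5 load 0.4306
6 6 source 0.4259
7 7 load 0.4282
8 8 source 0.4290

Γ_L=-0.500000, Γ_S=0.333333; launch V₁=3·150/450=1.000000
k=0 src: V=1.0000
k=1 load: inc=1.000000, refl=1.000000·-0.500000=-0.5000; V=0.000000+1.000000+-0.500000=0.5000
k=2 src: inc=-0.500000, refl=-0.500000·0.333333=-0.1667; V=1.000000+-0.500000+-0.166667=0.3333
k=3 load: inc=-0.166667, refl=-0.166667·-0.500000=0.0833; V=0.500000+-0.166667+0.083333=0.4167
k=4 src: inc=0.083333, refl=0.083333·0.333333=0.0278; V=0.333333+0.083333+0.027778=0.4444
k=5 load: inc=0.027778, refl=0.027778·-0.500000=-0.0139; V=0.416667+0.027778+-0.013889=0.4306
k=6 src: inc=-0.013889, refl=-0.013889·0.333333=-0.0046; V=0.444444+-0.013889+-0.004630=0.4259
k=7 load: inc=-0.004630, refl=-0.004630·-0.500000=0.0023; V=0.430556+-0.004630+0.002315=0.4282
k=8 src: inc=0.002315, refl=0.002315·0.333333=0.0008; V=0.425926+0.002315+0.000772=0.4290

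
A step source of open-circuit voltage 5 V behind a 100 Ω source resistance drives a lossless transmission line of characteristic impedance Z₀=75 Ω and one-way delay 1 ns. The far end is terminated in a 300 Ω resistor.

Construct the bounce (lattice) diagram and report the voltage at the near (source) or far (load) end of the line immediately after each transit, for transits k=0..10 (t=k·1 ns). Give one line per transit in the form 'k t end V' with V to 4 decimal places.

Γ_L=0.600000, Γ_S=0.142857; launch V₁=5·75/175=2.142857
k=0 src: V=2.1429
k=1 load: inc=2.142857, refl=2.142857·0.600000=1.2857; V=0.000000+2.142857+1.285714=3.4286
k=2 src: inc=1.285714, refl=1.285714·0.142857=0.1837; V=2.142857+1.285714+0.183673=3.6122
k=3 load: inc=0.183673, refl=0.183673·0.600000=0.1102; V=3.428571+0.183673+0.110204=3.7224
k=4 src: inc=0.110204, refl=0.110204·0.142857=0.0157; V=3.612245+0.110204+0.015743=3.7382
k=5 load: inc=0.015743, refl=0.015743·0.600000=0.0094; V=3.722449+0.015743+0.009446=3.7476
k=6 src: inc=0.009446, refl=0.009446·0.142857=0.0013; V=3.738192+0.009446+0.001349=3.7490
k=7 load: inc=0.001349, refl=0.001349·0.600000=0.0008; V=3.747638+0.001349+0.000810=3.7498
k=8 src: inc=0.000810, refl=0.000810·0.142857=0.0001; V=3.748988+0.000810+0.000116=3.7499
k=9 load: inc=0.000116, refl=0.000116·0.600000=0.0001; V=3.749798+0.000116+0.000069=3.7500
k=10 src: inc=0.000069, refl=0.000069·0.142857=0.0000; V=3.749913+0.000069+0.000010=3.7500

0 0 source 2.1429
1 1 load 3.4286
2 2 source 3.6122
3 3 load 3.7224
4 4 source 3.7382
5 5 load 3.7476
6 6 source 3.7490
7 7 load 3.7498
8 8 source 3.7499
9 9 load 3.7500
10 10 source 3.7500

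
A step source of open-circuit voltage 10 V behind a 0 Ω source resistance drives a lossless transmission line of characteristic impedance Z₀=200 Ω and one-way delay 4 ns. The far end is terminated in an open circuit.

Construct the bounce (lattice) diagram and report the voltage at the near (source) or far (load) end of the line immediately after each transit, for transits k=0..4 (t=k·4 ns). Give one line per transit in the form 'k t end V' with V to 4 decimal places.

Γ_L=1.000000, Γ_S=-1.000000; launch V₁=10·200/200=10.000000
k=0 src: V=10.0000
k=1 load: inc=10.000000, refl=10.000000·1.000000=10.0000; V=0.000000+10.000000+10.000000=20.0000
k=2 src: inc=10.000000, refl=10.000000·-1.000000=-10.0000; V=10.000000+10.000000+-10.000000=10.0000
k=3 load: inc=-10.000000, refl=-10.000000·1.000000=-10.0000; V=20.000000+-10.000000+-10.000000=0.0000
k=4 src: inc=-10.000000, refl=-10.000000·-1.000000=10.0000; V=10.000000+-10.000000+10.000000=10.0000

0 0 source 10.0000
1 4 load 20.0000
2 8 source 10.0000
3 12 load 0.0000
4 16 source 10.0000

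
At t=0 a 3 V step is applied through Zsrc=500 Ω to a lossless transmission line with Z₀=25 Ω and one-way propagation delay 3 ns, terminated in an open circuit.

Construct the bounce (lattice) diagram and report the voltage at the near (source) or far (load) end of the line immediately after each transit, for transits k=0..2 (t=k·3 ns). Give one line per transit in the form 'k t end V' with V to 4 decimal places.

Γ_L=1.000000, Γ_S=0.904762; launch V₁=3·25/525=0.142857
k=0 src: V=0.1429
k=1 load: inc=0.142857, refl=0.142857·1.000000=0.1429; V=0.000000+0.142857+0.142857=0.2857
k=2 src: inc=0.142857, refl=0.142857·0.904762=0.1293; V=0.142857+0.142857+0.129252=0.4150

0 0 source 0.1429
1 3 load 0.2857
2 6 source 0.4150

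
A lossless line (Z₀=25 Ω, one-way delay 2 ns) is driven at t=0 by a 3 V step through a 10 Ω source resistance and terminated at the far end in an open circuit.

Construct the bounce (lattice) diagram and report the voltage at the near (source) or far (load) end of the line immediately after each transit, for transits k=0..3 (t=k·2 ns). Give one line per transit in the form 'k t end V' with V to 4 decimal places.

0 0 source 2.1429
1 2 load 4.2857
2 4 source 3.3673
3 6 load 2.4490

Γ_L=1.000000, Γ_S=-0.428571; launch V₁=3·25/35=2.142857
k=0 src: V=2.1429
k=1 load: inc=2.142857, refl=2.142857·1.000000=2.1429; V=0.000000+2.142857+2.142857=4.2857
k=2 src: inc=2.142857, refl=2.142857·-0.428571=-0.9184; V=2.142857+2.142857+-0.918367=3.3673
k=3 load: inc=-0.918367, refl=-0.918367·1.000000=-0.9184; V=4.285714+-0.918367+-0.918367=2.4490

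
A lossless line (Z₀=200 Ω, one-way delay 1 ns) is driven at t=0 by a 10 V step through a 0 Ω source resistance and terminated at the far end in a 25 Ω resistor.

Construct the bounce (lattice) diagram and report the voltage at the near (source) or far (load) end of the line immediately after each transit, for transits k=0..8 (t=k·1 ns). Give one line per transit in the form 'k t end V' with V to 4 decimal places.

0 0 source 10.0000
1 1 load 2.2222
2 2 source 10.0000
3 3 load 3.9506
4 4 source 10.0000
5 5 load 5.2949
6 6 source 10.0000
7 7 load 6.3405
8 8 source 10.0000

Γ_L=-0.777778, Γ_S=-1.000000; launch V₁=10·200/200=10.000000
k=0 src: V=10.0000
k=1 load: inc=10.000000, refl=10.000000·-0.777778=-7.7778; V=0.000000+10.000000+-7.777778=2.2222
k=2 src: inc=-7.777778, refl=-7.777778·-1.000000=7.7778; V=10.000000+-7.777778+7.777778=10.0000
k=3 load: inc=7.777778, refl=7.777778·-0.777778=-6.0494; V=2.222222+7.777778+-6.049383=3.9506
k=4 src: inc=-6.049383, refl=-6.049383·-1.000000=6.0494; V=10.000000+-6.049383+6.049383=10.0000
k=5 load: inc=6.049383, refl=6.049383·-0.777778=-4.7051; V=3.950617+6.049383+-4.705075=5.2949
k=6 src: inc=-4.705075, refl=-4.705075·-1.000000=4.7051; V=10.000000+-4.705075+4.705075=10.0000
k=7 load: inc=4.705075, refl=4.705075·-0.777778=-3.6595; V=5.294925+4.705075+-3.659503=6.3405
k=8 src: inc=-3.659503, refl=-3.659503·-1.000000=3.6595; V=10.000000+-3.659503+3.659503=10.0000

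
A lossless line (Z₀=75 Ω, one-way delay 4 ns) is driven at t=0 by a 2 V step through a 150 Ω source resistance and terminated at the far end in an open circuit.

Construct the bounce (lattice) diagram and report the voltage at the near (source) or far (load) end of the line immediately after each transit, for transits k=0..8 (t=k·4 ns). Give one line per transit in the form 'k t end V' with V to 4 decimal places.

0 0 source 0.6667
1 4 load 1.3333
2 8 source 1.5556
3 12 load 1.7778
4 16 source 1.8519
5 20 load 1.9259
6 24 source 1.9506
7 28 load 1.9753
8 32 source 1.9835

Γ_L=1.000000, Γ_S=0.333333; launch V₁=2·75/225=0.666667
k=0 src: V=0.6667
k=1 load: inc=0.666667, refl=0.666667·1.000000=0.6667; V=0.000000+0.666667+0.666667=1.3333
k=2 src: inc=0.666667, refl=0.666667·0.333333=0.2222; V=0.666667+0.666667+0.222222=1.5556
k=3 load: inc=0.222222, refl=0.222222·1.000000=0.2222; V=1.333333+0.222222+0.222222=1.7778
k=4 src: inc=0.222222, refl=0.222222·0.333333=0.0741; V=1.555556+0.222222+0.074074=1.8519
k=5 load: inc=0.074074, refl=0.074074·1.000000=0.0741; V=1.777778+0.074074+0.074074=1.9259
k=6 src: inc=0.074074, refl=0.074074·0.333333=0.0247; V=1.851852+0.074074+0.024691=1.9506
k=7 load: inc=0.024691, refl=0.024691·1.000000=0.0247; V=1.925926+0.024691+0.024691=1.9753
k=8 src: inc=0.024691, refl=0.024691·0.333333=0.0082; V=1.950617+0.024691+0.008230=1.9835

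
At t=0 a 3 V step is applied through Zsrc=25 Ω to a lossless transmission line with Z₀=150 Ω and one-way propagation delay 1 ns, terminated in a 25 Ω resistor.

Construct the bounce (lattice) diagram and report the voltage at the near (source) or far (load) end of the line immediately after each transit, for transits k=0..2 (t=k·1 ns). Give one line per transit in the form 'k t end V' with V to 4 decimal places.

Γ_L=-0.714286, Γ_S=-0.714286; launch V₁=3·150/175=2.571429
k=0 src: V=2.5714
k=1 load: inc=2.571429, refl=2.571429·-0.714286=-1.8367; V=0.000000+2.571429+-1.836735=0.7347
k=2 src: inc=-1.836735, refl=-1.836735·-0.714286=1.3120; V=2.571429+-1.836735+1.311953=2.0466

0 0 source 2.5714
1 1 load 0.7347
2 2 source 2.0466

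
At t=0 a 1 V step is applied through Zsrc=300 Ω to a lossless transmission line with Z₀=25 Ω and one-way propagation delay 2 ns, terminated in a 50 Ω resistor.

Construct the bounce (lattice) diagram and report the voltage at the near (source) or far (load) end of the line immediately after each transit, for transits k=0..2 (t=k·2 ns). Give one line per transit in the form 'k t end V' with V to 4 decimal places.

0 0 source 0.0769
1 2 load 0.1026
2 4 source 0.1243

Γ_L=0.333333, Γ_S=0.846154; launch V₁=1·25/325=0.076923
k=0 src: V=0.0769
k=1 load: inc=0.076923, refl=0.076923·0.333333=0.0256; V=0.000000+0.076923+0.025641=0.1026
k=2 src: inc=0.025641, refl=0.025641·0.846154=0.0217; V=0.076923+0.025641+0.021696=0.1243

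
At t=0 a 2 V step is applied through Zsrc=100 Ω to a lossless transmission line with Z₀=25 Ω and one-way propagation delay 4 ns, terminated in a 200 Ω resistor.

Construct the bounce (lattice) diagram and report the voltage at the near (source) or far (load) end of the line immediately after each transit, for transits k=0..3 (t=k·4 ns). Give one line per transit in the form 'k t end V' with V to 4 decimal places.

0 0 source 0.4000
1 4 load 0.7111
2 8 source 0.8978
3 12 load 1.0430

Γ_L=0.777778, Γ_S=0.600000; launch V₁=2·25/125=0.400000
k=0 src: V=0.4000
k=1 load: inc=0.400000, refl=0.400000·0.777778=0.3111; V=0.000000+0.400000+0.311111=0.7111
k=2 src: inc=0.311111, refl=0.311111·0.600000=0.1867; V=0.400000+0.311111+0.186667=0.8978
k=3 load: inc=0.186667, refl=0.186667·0.777778=0.1452; V=0.711111+0.186667+0.145185=1.0430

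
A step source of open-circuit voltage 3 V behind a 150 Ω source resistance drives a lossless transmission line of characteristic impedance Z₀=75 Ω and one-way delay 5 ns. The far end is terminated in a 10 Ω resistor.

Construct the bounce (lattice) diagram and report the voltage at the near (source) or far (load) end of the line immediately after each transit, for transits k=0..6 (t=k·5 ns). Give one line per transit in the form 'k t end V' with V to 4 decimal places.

Γ_L=-0.764706, Γ_S=0.333333; launch V₁=3·75/225=1.000000
k=0 src: V=1.0000
k=1 load: inc=1.000000, refl=1.000000·-0.764706=-0.7647; V=0.000000+1.000000+-0.764706=0.2353
k=2 src: inc=-0.764706, refl=-0.764706·0.333333=-0.2549; V=1.000000+-0.764706+-0.254902=-0.0196
k=3 load: inc=-0.254902, refl=-0.254902·-0.764706=0.1949; V=0.235294+-0.254902+0.194925=0.1753
k=4 src: inc=0.194925, refl=0.194925·0.333333=0.0650; V=-0.019608+0.194925+0.064975=0.2403
k=5 load: inc=0.064975, refl=0.064975·-0.764706=-0.0497; V=0.175317+0.064975+-0.049687=0.1906
k=6 src: inc=-0.049687, refl=-0.049687·0.333333=-0.0166; V=0.240292+-0.049687+-0.016562=0.1740

0 0 source 1.0000
1 5 load 0.2353
2 10 source -0.0196
3 15 load 0.1753
4 20 source 0.2403
5 25 load 0.1906
6 30 source 0.1740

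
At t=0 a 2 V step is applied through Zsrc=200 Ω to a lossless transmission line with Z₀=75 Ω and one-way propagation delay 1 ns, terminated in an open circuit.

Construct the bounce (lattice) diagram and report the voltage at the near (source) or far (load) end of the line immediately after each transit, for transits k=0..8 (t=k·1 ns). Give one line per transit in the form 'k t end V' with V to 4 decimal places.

0 0 source 0.5455
1 1 load 1.0909
2 2 source 1.3388
3 3 load 1.5868
4 4 source 1.6995
5 5 load 1.8122
6 6 source 1.8634
7 7 load 1.9146
8 8 source 1.9379

Γ_L=1.000000, Γ_S=0.454545; launch V₁=2·75/275=0.545455
k=0 src: V=0.5455
k=1 load: inc=0.545455, refl=0.545455·1.000000=0.5455; V=0.000000+0.545455+0.545455=1.0909
k=2 src: inc=0.545455, refl=0.545455·0.454545=0.2479; V=0.545455+0.545455+0.247934=1.3388
k=3 load: inc=0.247934, refl=0.247934·1.000000=0.2479; V=1.090909+0.247934+0.247934=1.5868
k=4 src: inc=0.247934, refl=0.247934·0.454545=0.1127; V=1.338843+0.247934+0.112697=1.6995
k=5 load: inc=0.112697, refl=0.112697·1.000000=0.1127; V=1.586777+0.112697+0.112697=1.8122
k=6 src: inc=0.112697, refl=0.112697·0.454545=0.0512; V=1.699474+0.112697+0.051226=1.8634
k=7 load: inc=0.051226, refl=0.051226·1.000000=0.0512; V=1.812171+0.051226+0.051226=1.9146
k=8 src: inc=0.051226, refl=0.051226·0.454545=0.0233; V=1.863397+0.051226+0.023285=1.9379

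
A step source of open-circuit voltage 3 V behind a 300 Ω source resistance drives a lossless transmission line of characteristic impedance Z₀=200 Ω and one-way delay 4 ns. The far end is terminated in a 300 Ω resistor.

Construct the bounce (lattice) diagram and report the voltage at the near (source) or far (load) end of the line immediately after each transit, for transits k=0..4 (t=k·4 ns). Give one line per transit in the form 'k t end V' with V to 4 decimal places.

0 0 source 1.2000
1 4 load 1.4400
2 8 source 1.4880
3 12 load 1.4976
4 16 source 1.4995

Γ_L=0.200000, Γ_S=0.200000; launch V₁=3·200/500=1.200000
k=0 src: V=1.2000
k=1 load: inc=1.200000, refl=1.200000·0.200000=0.2400; V=0.000000+1.200000+0.240000=1.4400
k=2 src: inc=0.240000, refl=0.240000·0.200000=0.0480; V=1.200000+0.240000+0.048000=1.4880
k=3 load: inc=0.048000, refl=0.048000·0.200000=0.0096; V=1.440000+0.048000+0.009600=1.4976
k=4 src: inc=0.009600, refl=0.009600·0.200000=0.0019; V=1.488000+0.009600+0.001920=1.4995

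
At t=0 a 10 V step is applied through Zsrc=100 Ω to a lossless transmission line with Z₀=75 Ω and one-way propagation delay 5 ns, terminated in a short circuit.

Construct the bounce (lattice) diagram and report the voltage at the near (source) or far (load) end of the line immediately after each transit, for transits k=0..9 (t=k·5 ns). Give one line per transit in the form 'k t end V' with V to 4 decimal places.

0 0 source 4.2857
1 5 load 0.0000
2 10 source -0.6122
3 15 load 0.0000
4 20 source 0.0875
5 25 load 0.0000
6 30 source -0.0125
7 35 load 0.0000
8 40 source 0.0018
9 45 load 0.0000

Γ_L=-1.000000, Γ_S=0.142857; launch V₁=10·75/175=4.285714
k=0 src: V=4.2857
k=1 load: inc=4.285714, refl=4.285714·-1.000000=-4.2857; V=0.000000+4.285714+-4.285714=0.0000
k=2 src: inc=-4.285714, refl=-4.285714·0.142857=-0.6122; V=4.285714+-4.285714+-0.612245=-0.6122
k=3 load: inc=-0.612245, refl=-0.612245·-1.000000=0.6122; V=0.000000+-0.612245+0.612245=0.0000
k=4 src: inc=0.612245, refl=0.612245·0.142857=0.0875; V=-0.612245+0.612245+0.087464=0.0875
k=5 load: inc=0.087464, refl=0.087464·-1.000000=-0.0875; V=0.000000+0.087464+-0.087464=0.0000
k=6 src: inc=-0.087464, refl=-0.087464·0.142857=-0.0125; V=0.087464+-0.087464+-0.012495=-0.0125
k=7 load: inc=-0.012495, refl=-0.012495·-1.000000=0.0125; V=0.000000+-0.012495+0.012495=0.0000
k=8 src: inc=0.012495, refl=0.012495·0.142857=0.0018; V=-0.012495+0.012495+0.001785=0.0018
k=9 load: inc=0.001785, refl=0.001785·-1.000000=-0.0018; V=0.000000+0.001785+-0.001785=0.0000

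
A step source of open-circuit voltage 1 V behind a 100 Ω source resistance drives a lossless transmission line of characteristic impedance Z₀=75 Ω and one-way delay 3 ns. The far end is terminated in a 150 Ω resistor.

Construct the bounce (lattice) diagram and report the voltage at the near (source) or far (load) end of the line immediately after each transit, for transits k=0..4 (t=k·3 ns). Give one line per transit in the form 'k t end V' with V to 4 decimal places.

Γ_L=0.333333, Γ_S=0.142857; launch V₁=1·75/175=0.428571
k=0 src: V=0.4286
k=1 load: inc=0.428571, refl=0.428571·0.333333=0.1429; V=0.000000+0.428571+0.142857=0.5714
k=2 src: inc=0.142857, refl=0.142857·0.142857=0.0204; V=0.428571+0.142857+0.020408=0.5918
k=3 load: inc=0.020408, refl=0.020408·0.333333=0.0068; V=0.571429+0.020408+0.006803=0.5986
k=4 src: inc=0.006803, refl=0.006803·0.142857=0.0010; V=0.591837+0.006803+0.000972=0.5996

0 0 source 0.4286
1 3 load 0.5714
2 6 source 0.5918
3 9 load 0.5986
4 12 source 0.5996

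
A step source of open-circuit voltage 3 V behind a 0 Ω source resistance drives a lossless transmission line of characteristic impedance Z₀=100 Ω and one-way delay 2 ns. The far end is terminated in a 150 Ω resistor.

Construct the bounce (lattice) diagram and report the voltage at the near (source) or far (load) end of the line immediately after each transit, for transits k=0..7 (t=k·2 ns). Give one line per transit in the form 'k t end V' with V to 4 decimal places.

Γ_L=0.200000, Γ_S=-1.000000; launch V₁=3·100/100=3.000000
k=0 src: V=3.0000
k=1 load: inc=3.000000, refl=3.000000·0.200000=0.6000; V=0.000000+3.000000+0.600000=3.6000
k=2 src: inc=0.600000, refl=0.600000·-1.000000=-0.6000; V=3.000000+0.600000+-0.600000=3.0000
k=3 load: inc=-0.600000, refl=-0.600000·0.200000=-0.1200; V=3.600000+-0.600000+-0.120000=2.8800
k=4 src: inc=-0.120000, refl=-0.120000·-1.000000=0.1200; V=3.000000+-0.120000+0.120000=3.0000
k=5 load: inc=0.120000, refl=0.120000·0.200000=0.0240; V=2.880000+0.120000+0.024000=3.0240
k=6 src: inc=0.024000, refl=0.024000·-1.000000=-0.0240; V=3.000000+0.024000+-0.024000=3.0000
k=7 load: inc=-0.024000, refl=-0.024000·0.200000=-0.0048; V=3.024000+-0.024000+-0.004800=2.9952

0 0 source 3.0000
1 2 load 3.6000
2 4 source 3.0000
3 6 load 2.8800
4 8 source 3.0000
5 10 load 3.0240
6 12 source 3.0000
7 14 load 2.9952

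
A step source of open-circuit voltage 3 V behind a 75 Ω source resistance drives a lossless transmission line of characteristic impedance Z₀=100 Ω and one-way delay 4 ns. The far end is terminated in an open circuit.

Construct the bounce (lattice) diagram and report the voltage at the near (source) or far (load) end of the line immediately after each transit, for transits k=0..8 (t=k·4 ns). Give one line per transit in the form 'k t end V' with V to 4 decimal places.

0 0 source 1.7143
1 4 load 3.4286
2 8 source 3.1837
3 12 load 2.9388
4 16 source 2.9738
5 20 load 3.0087
6 24 source 3.0037
7 28 load 2.9988
8 32 source 2.9995

Γ_L=1.000000, Γ_S=-0.142857; launch V₁=3·100/175=1.714286
k=0 src: V=1.7143
k=1 load: inc=1.714286, refl=1.714286·1.000000=1.7143; V=0.000000+1.714286+1.714286=3.4286
k=2 src: inc=1.714286, refl=1.714286·-0.142857=-0.2449; V=1.714286+1.714286+-0.244898=3.1837
k=3 load: inc=-0.244898, refl=-0.244898·1.000000=-0.2449; V=3.428571+-0.244898+-0.244898=2.9388
k=4 src: inc=-0.244898, refl=-0.244898·-0.142857=0.0350; V=3.183673+-0.244898+0.034985=2.9738
k=5 load: inc=0.034985, refl=0.034985·1.000000=0.0350; V=2.938776+0.034985+0.034985=3.0087
k=6 src: inc=0.034985, refl=0.034985·-0.142857=-0.0050; V=2.973761+0.034985+-0.004998=3.0037
k=7 load: inc=-0.004998, refl=-0.004998·1.000000=-0.0050; V=3.008746+-0.004998+-0.004998=2.9988
k=8 src: inc=-0.004998, refl=-0.004998·-0.142857=0.0007; V=3.003748+-0.004998+0.000714=2.9995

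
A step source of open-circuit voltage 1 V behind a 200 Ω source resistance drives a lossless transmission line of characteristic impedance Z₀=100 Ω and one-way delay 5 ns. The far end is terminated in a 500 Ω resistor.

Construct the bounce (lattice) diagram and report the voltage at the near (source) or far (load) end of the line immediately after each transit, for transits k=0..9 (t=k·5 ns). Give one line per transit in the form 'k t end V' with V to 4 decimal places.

Γ_L=0.666667, Γ_S=0.333333; launch V₁=1·100/300=0.333333
k=0 src: V=0.3333
k=1 load: inc=0.333333, refl=0.333333·0.666667=0.2222; V=0.000000+0.333333+0.222222=0.5556
k=2 src: inc=0.222222, refl=0.222222·0.333333=0.0741; V=0.333333+0.222222+0.074074=0.6296
k=3 load: inc=0.074074, refl=0.074074·0.666667=0.0494; V=0.555556+0.074074+0.049383=0.6790
k=4 src: inc=0.049383, refl=0.049383·0.333333=0.0165; V=0.629630+0.049383+0.016461=0.6955
k=5 load: inc=0.016461, refl=0.016461·0.666667=0.0110; V=0.679012+0.016461+0.010974=0.7064
k=6 src: inc=0.010974, refl=0.010974·0.333333=0.0037; V=0.695473+0.010974+0.003658=0.7101
k=7 load: inc=0.003658, refl=0.003658·0.666667=0.0024; V=0.706447+0.003658+0.002439=0.7125
k=8 src: inc=0.002439, refl=0.002439·0.333333=0.0008; V=0.710105+0.002439+0.000813=0.7134
k=9 load: inc=0.000813, refl=0.000813·0.666667=0.0005; V=0.712544+0.000813+0.000542=0.7139

0 0 source 0.3333
1 5 load 0.5556
2 10 source 0.6296
3 15 load 0.6790
4 20 source 0.6955
5 25 load 0.7064
6 30 source 0.7101
7 35 load 0.7125
8 40 source 0.7134
9 45 load 0.7139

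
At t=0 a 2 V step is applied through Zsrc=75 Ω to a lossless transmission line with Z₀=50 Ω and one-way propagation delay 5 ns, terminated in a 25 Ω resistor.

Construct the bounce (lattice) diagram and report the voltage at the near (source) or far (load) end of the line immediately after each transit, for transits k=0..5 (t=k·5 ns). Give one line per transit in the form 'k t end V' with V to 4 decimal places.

Γ_L=-0.333333, Γ_S=0.200000; launch V₁=2·50/125=0.800000
k=0 src: V=0.8000
k=1 load: inc=0.800000, refl=0.800000·-0.333333=-0.2667; V=0.000000+0.800000+-0.266667=0.5333
k=2 src: inc=-0.266667, refl=-0.266667·0.200000=-0.0533; V=0.800000+-0.266667+-0.053333=0.4800
k=3 load: inc=-0.053333, refl=-0.053333·-0.333333=0.0178; V=0.533333+-0.053333+0.017778=0.4978
k=4 src: inc=0.017778, refl=0.017778·0.200000=0.0036; V=0.480000+0.017778+0.003556=0.5013
k=5 load: inc=0.003556, refl=0.003556·-0.333333=-0.0012; V=0.497778+0.003556+-0.001185=0.5001

0 0 source 0.8000
1 5 load 0.5333
2 10 source 0.4800
3 15 load 0.4978
4 20 source 0.5013
5 25 load 0.5001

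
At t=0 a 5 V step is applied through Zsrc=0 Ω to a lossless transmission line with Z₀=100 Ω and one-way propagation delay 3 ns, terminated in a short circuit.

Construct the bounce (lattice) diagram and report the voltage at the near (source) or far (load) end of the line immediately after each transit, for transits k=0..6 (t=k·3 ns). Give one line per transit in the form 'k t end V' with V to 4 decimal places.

Γ_L=-1.000000, Γ_S=-1.000000; launch V₁=5·100/100=5.000000
k=0 src: V=5.0000
k=1 load: inc=5.000000, refl=5.000000·-1.000000=-5.0000; V=0.000000+5.000000+-5.000000=0.0000
k=2 src: inc=-5.000000, refl=-5.000000·-1.000000=5.0000; V=5.000000+-5.000000+5.000000=5.0000
k=3 load: inc=5.000000, refl=5.000000·-1.000000=-5.0000; V=0.000000+5.000000+-5.000000=0.0000
k=4 src: inc=-5.000000, refl=-5.000000·-1.000000=5.0000; V=5.000000+-5.000000+5.000000=5.0000
k=5 load: inc=5.000000, refl=5.000000·-1.000000=-5.0000; V=0.000000+5.000000+-5.000000=0.0000
k=6 src: inc=-5.000000, refl=-5.000000·-1.000000=5.0000; V=5.000000+-5.000000+5.000000=5.0000

0 0 source 5.0000
1 3 load 0.0000
2 6 source 5.0000
3 9 load 0.0000
4 12 source 5.0000
5 15 load 0.0000
6 18 source 5.0000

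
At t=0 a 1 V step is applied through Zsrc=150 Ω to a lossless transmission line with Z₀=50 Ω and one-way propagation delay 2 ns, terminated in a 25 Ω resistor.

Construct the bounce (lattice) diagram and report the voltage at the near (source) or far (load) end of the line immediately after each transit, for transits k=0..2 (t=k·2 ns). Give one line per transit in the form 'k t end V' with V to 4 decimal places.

0 0 source 0.2500
1 2 load 0.1667
2 4 source 0.1250

Γ_L=-0.333333, Γ_S=0.500000; launch V₁=1·50/200=0.250000
k=0 src: V=0.2500
k=1 load: inc=0.250000, refl=0.250000·-0.333333=-0.0833; V=0.000000+0.250000+-0.083333=0.1667
k=2 src: inc=-0.083333, refl=-0.083333·0.500000=-0.0417; V=0.250000+-0.083333+-0.041667=0.1250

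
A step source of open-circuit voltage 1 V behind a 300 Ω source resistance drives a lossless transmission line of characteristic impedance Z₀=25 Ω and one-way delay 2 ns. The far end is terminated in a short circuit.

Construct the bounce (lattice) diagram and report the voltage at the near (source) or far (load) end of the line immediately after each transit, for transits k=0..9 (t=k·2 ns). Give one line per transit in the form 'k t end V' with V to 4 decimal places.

Γ_L=-1.000000, Γ_S=0.846154; launch V₁=1·25/325=0.076923
k=0 src: V=0.0769
k=1 load: inc=0.076923, refl=0.076923·-1.000000=-0.0769; V=0.000000+0.076923+-0.076923=0.0000
k=2 src: inc=-0.076923, refl=-0.076923·0.846154=-0.0651; V=0.076923+-0.076923+-0.065089=-0.0651
k=3 load: inc=-0.065089, refl=-0.065089·-1.000000=0.0651; V=0.000000+-0.065089+0.065089=0.0000
k=4 src: inc=0.065089, refl=0.065089·0.846154=0.0551; V=-0.065089+0.065089+0.055075=0.0551
k=5 load: inc=0.055075, refl=0.055075·-1.000000=-0.0551; V=0.000000+0.055075+-0.055075=0.0000
k=6 src: inc=-0.055075, refl=-0.055075·0.846154=-0.0466; V=0.055075+-0.055075+-0.046602=-0.0466
k=7 load: inc=-0.046602, refl=-0.046602·-1.000000=0.0466; V=0.000000+-0.046602+0.046602=0.0000
k=8 src: inc=0.046602, refl=0.046602·0.846154=0.0394; V=-0.046602+0.046602+0.039432=0.0394
k=9 load: inc=0.039432, refl=0.039432·-1.000000=-0.0394; V=0.000000+0.039432+-0.039432=0.0000

0 0 source 0.0769
1 2 load 0.0000
2 4 source -0.0651
3 6 load 0.0000
4 8 source 0.0551
5 10 load 0.0000
6 12 source -0.0466
7 14 load 0.0000
8 16 source 0.0394
9 18 load 0.0000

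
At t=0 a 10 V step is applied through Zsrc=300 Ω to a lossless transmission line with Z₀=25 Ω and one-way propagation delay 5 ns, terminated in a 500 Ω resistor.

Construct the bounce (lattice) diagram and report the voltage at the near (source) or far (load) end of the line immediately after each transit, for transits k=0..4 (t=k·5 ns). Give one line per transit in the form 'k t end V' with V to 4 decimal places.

Γ_L=0.904762, Γ_S=0.846154; launch V₁=10·25/325=0.769231
k=0 src: V=0.7692
k=1 load: inc=0.769231, refl=0.769231·0.904762=0.6960; V=0.000000+0.769231+0.695971=1.4652
k=2 src: inc=0.695971, refl=0.695971·0.846154=0.5889; V=0.769231+0.695971+0.588898=2.0541
k=3 load: inc=0.588898, refl=0.588898·0.904762=0.5328; V=1.465201+0.588898+0.532813=2.5869
k=4 src: inc=0.532813, refl=0.532813·0.846154=0.4508; V=2.054100+0.532813+0.450842=3.0378

0 0 source 0.7692
1 5 load 1.4652
2 10 source 2.0541
3 15 load 2.5869
4 20 source 3.0378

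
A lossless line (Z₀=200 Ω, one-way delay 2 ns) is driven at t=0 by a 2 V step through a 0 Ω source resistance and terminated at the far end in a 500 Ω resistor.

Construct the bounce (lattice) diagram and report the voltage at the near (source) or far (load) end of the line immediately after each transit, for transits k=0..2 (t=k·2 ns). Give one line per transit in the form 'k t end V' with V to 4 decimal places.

0 0 source 2.0000
1 2 load 2.8571
2 4 source 2.0000

Γ_L=0.428571, Γ_S=-1.000000; launch V₁=2·200/200=2.000000
k=0 src: V=2.0000
k=1 load: inc=2.000000, refl=2.000000·0.428571=0.8571; V=0.000000+2.000000+0.857143=2.8571
k=2 src: inc=0.857143, refl=0.857143·-1.000000=-0.8571; V=2.000000+0.857143+-0.857143=2.0000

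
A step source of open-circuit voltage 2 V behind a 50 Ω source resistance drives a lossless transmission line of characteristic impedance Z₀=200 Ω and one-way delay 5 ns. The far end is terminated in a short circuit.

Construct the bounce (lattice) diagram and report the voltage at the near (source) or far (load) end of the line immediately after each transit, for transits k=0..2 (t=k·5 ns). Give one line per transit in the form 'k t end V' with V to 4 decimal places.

Γ_L=-1.000000, Γ_S=-0.600000; launch V₁=2·200/250=1.600000
k=0 src: V=1.6000
k=1 load: inc=1.600000, refl=1.600000·-1.000000=-1.6000; V=0.000000+1.600000+-1.600000=0.0000
k=2 src: inc=-1.600000, refl=-1.600000·-0.600000=0.9600; V=1.600000+-1.600000+0.960000=0.9600

0 0 source 1.6000
1 5 load 0.0000
2 10 source 0.9600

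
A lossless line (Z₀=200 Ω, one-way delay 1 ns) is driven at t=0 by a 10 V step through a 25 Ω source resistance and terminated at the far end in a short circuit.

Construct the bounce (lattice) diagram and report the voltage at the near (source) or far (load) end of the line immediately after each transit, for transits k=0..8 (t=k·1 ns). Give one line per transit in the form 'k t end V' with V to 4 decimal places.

0 0 source 8.8889
1 1 load 0.0000
2 2 source 6.9136
3 3 load 0.0000
4 4 source 5.3772
5 5 load 0.0000
6 6 source 4.1823
7 7 load 0.0000
8 8 source 3.2529

Γ_L=-1.000000, Γ_S=-0.777778; launch V₁=10·200/225=8.888889
k=0 src: V=8.8889
k=1 load: inc=8.888889, refl=8.888889·-1.000000=-8.8889; V=0.000000+8.888889+-8.888889=0.0000
k=2 src: inc=-8.888889, refl=-8.888889·-0.777778=6.9136; V=8.888889+-8.888889+6.913580=6.9136
k=3 load: inc=6.913580, refl=6.913580·-1.000000=-6.9136; V=0.000000+6.913580+-6.913580=0.0000
k=4 src: inc=-6.913580, refl=-6.913580·-0.777778=5.3772; V=6.913580+-6.913580+5.377229=5.3772
k=5 load: inc=5.377229, refl=5.377229·-1.000000=-5.3772; V=0.000000+5.377229+-5.377229=0.0000
k=6 src: inc=-5.377229, refl=-5.377229·-0.777778=4.1823; V=5.377229+-5.377229+4.182289=4.1823
k=7 load: inc=4.182289, refl=4.182289·-1.000000=-4.1823; V=0.000000+4.182289+-4.182289=0.0000
k=8 src: inc=-4.182289, refl=-4.182289·-0.777778=3.2529; V=4.182289+-4.182289+3.252892=3.2529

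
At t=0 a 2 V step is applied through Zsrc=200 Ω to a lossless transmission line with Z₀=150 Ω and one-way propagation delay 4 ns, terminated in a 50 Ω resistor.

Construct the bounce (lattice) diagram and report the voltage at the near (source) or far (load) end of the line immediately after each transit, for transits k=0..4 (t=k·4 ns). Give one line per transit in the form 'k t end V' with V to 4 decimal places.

0 0 source 0.8571
1 4 load 0.4286
2 8 source 0.3673
3 12 load 0.3980
4 16 source 0.4023

Γ_L=-0.500000, Γ_S=0.142857; launch V₁=2·150/350=0.857143
k=0 src: V=0.8571
k=1 load: inc=0.857143, refl=0.857143·-0.500000=-0.4286; V=0.000000+0.857143+-0.428571=0.4286
k=2 src: inc=-0.428571, refl=-0.428571·0.142857=-0.0612; V=0.857143+-0.428571+-0.061224=0.3673
k=3 load: inc=-0.061224, refl=-0.061224·-0.500000=0.0306; V=0.428571+-0.061224+0.030612=0.3980
k=4 src: inc=0.030612, refl=0.030612·0.142857=0.0044; V=0.367347+0.030612+0.004373=0.4023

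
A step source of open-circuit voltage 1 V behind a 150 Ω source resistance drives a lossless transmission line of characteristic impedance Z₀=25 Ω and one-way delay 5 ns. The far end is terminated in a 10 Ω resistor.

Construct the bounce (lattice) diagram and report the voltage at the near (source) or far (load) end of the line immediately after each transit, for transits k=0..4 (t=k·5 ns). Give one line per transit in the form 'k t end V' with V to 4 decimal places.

Γ_L=-0.428571, Γ_S=0.714286; launch V₁=1·25/175=0.142857
k=0 src: V=0.1429
k=1 load: inc=0.142857, refl=0.142857·-0.428571=-0.0612; V=0.000000+0.142857+-0.061224=0.0816
k=2 src: inc=-0.061224, refl=-0.061224·0.714286=-0.0437; V=0.142857+-0.061224+-0.043732=0.0379
k=3 load: inc=-0.043732, refl=-0.043732·-0.428571=0.0187; V=0.081633+-0.043732+0.018742=0.0566
k=4 src: inc=0.018742, refl=0.018742·0.714286=0.0134; V=0.037901+0.018742+0.013387=0.0700

0 0 source 0.1429
1 5 load 0.0816
2 10 source 0.0379
3 15 load 0.0566
4 20 source 0.0700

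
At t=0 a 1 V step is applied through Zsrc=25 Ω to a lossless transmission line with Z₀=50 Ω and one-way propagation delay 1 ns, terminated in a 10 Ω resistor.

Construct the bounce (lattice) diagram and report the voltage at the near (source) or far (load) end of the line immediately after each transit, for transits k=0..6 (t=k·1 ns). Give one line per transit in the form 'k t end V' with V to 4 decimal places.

0 0 source 0.6667
1 1 load 0.2222
2 2 source 0.3704
3 3 load 0.2716
4 4 source 0.3045
5 5 load 0.2826
6 6 source 0.2899

Γ_L=-0.666667, Γ_S=-0.333333; launch V₁=1·50/75=0.666667
k=0 src: V=0.6667
k=1 load: inc=0.666667, refl=0.666667·-0.666667=-0.4444; V=0.000000+0.666667+-0.444444=0.2222
k=2 src: inc=-0.444444, refl=-0.444444·-0.333333=0.1481; V=0.666667+-0.444444+0.148148=0.3704
k=3 load: inc=0.148148, refl=0.148148·-0.666667=-0.0988; V=0.222222+0.148148+-0.098765=0.2716
k=4 src: inc=-0.098765, refl=-0.098765·-0.333333=0.0329; V=0.370370+-0.098765+0.032922=0.3045
k=5 load: inc=0.032922, refl=0.032922·-0.666667=-0.0219; V=0.271605+0.032922+-0.021948=0.2826
k=6 src: inc=-0.021948, refl=-0.021948·-0.333333=0.0073; V=0.304527+-0.021948+0.007316=0.2899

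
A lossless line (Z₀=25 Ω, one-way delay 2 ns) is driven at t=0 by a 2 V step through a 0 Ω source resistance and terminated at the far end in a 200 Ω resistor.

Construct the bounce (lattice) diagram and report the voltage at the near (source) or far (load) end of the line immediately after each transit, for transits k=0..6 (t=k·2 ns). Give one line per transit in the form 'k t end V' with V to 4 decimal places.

0 0 source 2.0000
1 2 load 3.5556
2 4 source 2.0000
3 6 load 0.7901
4 8 source 2.0000
5 10 load 2.9410
6 12 source 2.0000

Γ_L=0.777778, Γ_S=-1.000000; launch V₁=2·25/25=2.000000
k=0 src: V=2.0000
k=1 load: inc=2.000000, refl=2.000000·0.777778=1.5556; V=0.000000+2.000000+1.555556=3.5556
k=2 src: inc=1.555556, refl=1.555556·-1.000000=-1.5556; V=2.000000+1.555556+-1.555556=2.0000
k=3 load: inc=-1.555556, refl=-1.555556·0.777778=-1.2099; V=3.555556+-1.555556+-1.209877=0.7901
k=4 src: inc=-1.209877, refl=-1.209877·-1.000000=1.2099; V=2.000000+-1.209877+1.209877=2.0000
k=5 load: inc=1.209877, refl=1.209877·0.777778=0.9410; V=0.790123+1.209877+0.941015=2.9410
k=6 src: inc=0.941015, refl=0.941015·-1.000000=-0.9410; V=2.000000+0.941015+-0.941015=2.0000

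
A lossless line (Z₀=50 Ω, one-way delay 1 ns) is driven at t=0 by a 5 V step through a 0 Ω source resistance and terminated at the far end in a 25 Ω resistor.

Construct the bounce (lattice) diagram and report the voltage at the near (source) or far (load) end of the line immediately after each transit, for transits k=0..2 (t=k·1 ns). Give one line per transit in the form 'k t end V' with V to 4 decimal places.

0 0 source 5.0000
1 1 load 3.3333
2 2 source 5.0000

Γ_L=-0.333333, Γ_S=-1.000000; launch V₁=5·50/50=5.000000
k=0 src: V=5.0000
k=1 load: inc=5.000000, refl=5.000000·-0.333333=-1.6667; V=0.000000+5.000000+-1.666667=3.3333
k=2 src: inc=-1.666667, refl=-1.666667·-1.000000=1.6667; V=5.000000+-1.666667+1.666667=5.0000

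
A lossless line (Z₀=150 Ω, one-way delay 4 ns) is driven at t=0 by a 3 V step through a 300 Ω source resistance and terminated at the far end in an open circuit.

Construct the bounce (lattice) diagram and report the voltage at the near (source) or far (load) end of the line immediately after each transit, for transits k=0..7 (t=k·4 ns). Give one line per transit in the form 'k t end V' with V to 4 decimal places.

0 0 source 1.0000
1 4 load 2.0000
2 8 source 2.3333
3 12 load 2.6667
4 16 source 2.7778
5 20 load 2.8889
6 24 source 2.9259
7 28 load 2.9630

Γ_L=1.000000, Γ_S=0.333333; launch V₁=3·150/450=1.000000
k=0 src: V=1.0000
k=1 load: inc=1.000000, refl=1.000000·1.000000=1.0000; V=0.000000+1.000000+1.000000=2.0000
k=2 src: inc=1.000000, refl=1.000000·0.333333=0.3333; V=1.000000+1.000000+0.333333=2.3333
k=3 load: inc=0.333333, refl=0.333333·1.000000=0.3333; V=2.000000+0.333333+0.333333=2.6667
k=4 src: inc=0.333333, refl=0.333333·0.333333=0.1111; V=2.333333+0.333333+0.111111=2.7778
k=5 load: inc=0.111111, refl=0.111111·1.000000=0.1111; V=2.666667+0.111111+0.111111=2.8889
k=6 src: inc=0.111111, refl=0.111111·0.333333=0.0370; V=2.777778+0.111111+0.037037=2.9259
k=7 load: inc=0.037037, refl=0.037037·1.000000=0.0370; V=2.888889+0.037037+0.037037=2.9630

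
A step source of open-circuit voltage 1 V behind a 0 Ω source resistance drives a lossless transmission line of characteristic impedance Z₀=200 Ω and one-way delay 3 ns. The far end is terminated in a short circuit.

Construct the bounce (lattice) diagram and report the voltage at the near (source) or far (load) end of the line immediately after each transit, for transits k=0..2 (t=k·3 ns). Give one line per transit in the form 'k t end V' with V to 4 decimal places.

0 0 source 1.0000
1 3 load 0.0000
2 6 source 1.0000

Γ_L=-1.000000, Γ_S=-1.000000; launch V₁=1·200/200=1.000000
k=0 src: V=1.0000
k=1 load: inc=1.000000, refl=1.000000·-1.000000=-1.0000; V=0.000000+1.000000+-1.000000=0.0000
k=2 src: inc=-1.000000, refl=-1.000000·-1.000000=1.0000; V=1.000000+-1.000000+1.000000=1.0000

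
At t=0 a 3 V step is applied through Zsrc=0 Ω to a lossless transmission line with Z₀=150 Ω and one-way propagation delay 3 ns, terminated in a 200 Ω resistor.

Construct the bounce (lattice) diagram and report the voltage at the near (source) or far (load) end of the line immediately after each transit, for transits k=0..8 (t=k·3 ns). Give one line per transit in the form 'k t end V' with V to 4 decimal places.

0 0 source 3.0000
1 3 load 3.4286
2 6 source 3.0000
3 9 load 2.9388
4 12 source 3.0000
5 15 load 3.0087
6 18 source 3.0000
7 21 load 2.9988
8 24 source 3.0000

Γ_L=0.142857, Γ_S=-1.000000; launch V₁=3·150/150=3.000000
k=0 src: V=3.0000
k=1 load: inc=3.000000, refl=3.000000·0.142857=0.4286; V=0.000000+3.000000+0.428571=3.4286
k=2 src: inc=0.428571, refl=0.428571·-1.000000=-0.4286; V=3.000000+0.428571+-0.428571=3.0000
k=3 load: inc=-0.428571, refl=-0.428571·0.142857=-0.0612; V=3.428571+-0.428571+-0.061224=2.9388
k=4 src: inc=-0.061224, refl=-0.061224·-1.000000=0.0612; V=3.000000+-0.061224+0.061224=3.0000
k=5 load: inc=0.061224, refl=0.061224·0.142857=0.0087; V=2.938776+0.061224+0.008746=3.0087
k=6 src: inc=0.008746, refl=0.008746·-1.000000=-0.0087; V=3.000000+0.008746+-0.008746=3.0000
k=7 load: inc=-0.008746, refl=-0.008746·0.142857=-0.0012; V=3.008746+-0.008746+-0.001249=2.9988
k=8 src: inc=-0.001249, refl=-0.001249·-1.000000=0.0012; V=3.000000+-0.001249+0.001249=3.0000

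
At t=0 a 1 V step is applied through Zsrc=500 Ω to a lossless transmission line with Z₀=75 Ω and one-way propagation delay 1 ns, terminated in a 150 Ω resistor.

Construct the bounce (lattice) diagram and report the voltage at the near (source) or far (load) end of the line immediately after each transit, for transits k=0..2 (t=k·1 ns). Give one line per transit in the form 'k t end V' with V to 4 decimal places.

0 0 source 0.1304
1 1 load 0.1739
2 2 source 0.2060

Γ_L=0.333333, Γ_S=0.739130; launch V₁=1·75/575=0.130435
k=0 src: V=0.1304
k=1 load: inc=0.130435, refl=0.130435·0.333333=0.0435; V=0.000000+0.130435+0.043478=0.1739
k=2 src: inc=0.043478, refl=0.043478·0.739130=0.0321; V=0.130435+0.043478+0.032136=0.2060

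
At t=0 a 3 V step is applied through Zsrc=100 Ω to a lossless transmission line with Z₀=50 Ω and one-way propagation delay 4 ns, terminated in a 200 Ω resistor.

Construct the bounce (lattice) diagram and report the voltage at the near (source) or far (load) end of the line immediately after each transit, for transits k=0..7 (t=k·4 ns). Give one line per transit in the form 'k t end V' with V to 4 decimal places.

0 0 source 1.0000
1 4 load 1.6000
2 8 source 1.8000
3 12 load 1.9200
4 16 source 1.9600
5 20 load 1.9840
6 24 source 1.9920
7 28 load 1.9968

Γ_L=0.600000, Γ_S=0.333333; launch V₁=3·50/150=1.000000
k=0 src: V=1.0000
k=1 load: inc=1.000000, refl=1.000000·0.600000=0.6000; V=0.000000+1.000000+0.600000=1.6000
k=2 src: inc=0.600000, refl=0.600000·0.333333=0.2000; V=1.000000+0.600000+0.200000=1.8000
k=3 load: inc=0.200000, refl=0.200000·0.600000=0.1200; V=1.600000+0.200000+0.120000=1.9200
k=4 src: inc=0.120000, refl=0.120000·0.333333=0.0400; V=1.800000+0.120000+0.040000=1.9600
k=5 load: inc=0.040000, refl=0.040000·0.600000=0.0240; V=1.920000+0.040000+0.024000=1.9840
k=6 src: inc=0.024000, refl=0.024000·0.333333=0.0080; V=1.960000+0.024000+0.008000=1.9920
k=7 load: inc=0.008000, refl=0.008000·0.600000=0.0048; V=1.984000+0.008000+0.004800=1.9968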